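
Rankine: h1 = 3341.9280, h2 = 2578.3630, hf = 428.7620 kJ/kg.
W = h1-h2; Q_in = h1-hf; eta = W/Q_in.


W = 763.5650 kJ/kg
Q_in = 2913.1660 kJ/kg
eta = 0.2621 = 26.2108%

eta = 26.2108%


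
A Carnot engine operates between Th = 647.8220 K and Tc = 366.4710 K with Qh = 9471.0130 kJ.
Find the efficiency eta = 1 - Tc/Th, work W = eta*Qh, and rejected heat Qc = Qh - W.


eta = 1 - 366.4710/647.8220 = 0.4343
W = 0.4343 * 9471.0130 = 4113.2888 kJ
Qc = 9471.0130 - 4113.2888 = 5357.7242 kJ

eta = 43.4303%, W = 4113.2888 kJ, Qc = 5357.7242 kJ


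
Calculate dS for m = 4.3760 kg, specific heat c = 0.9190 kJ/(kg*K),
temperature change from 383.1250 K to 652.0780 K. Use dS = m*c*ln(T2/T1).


T2/T1 = 1.7020
ln(T2/T1) = 0.5318
dS = 4.3760 * 0.9190 * 0.5318 = 2.1387 kJ/K

2.1387 kJ/K


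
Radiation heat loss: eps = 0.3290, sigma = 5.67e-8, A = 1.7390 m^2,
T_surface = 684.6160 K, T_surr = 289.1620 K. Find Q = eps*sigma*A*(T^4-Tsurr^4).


T^4 = 2.1968e+11
Tsurr^4 = 6.9914e+09
Q = 0.3290 * 5.67e-8 * 1.7390 * 2.1269e+11 = 6899.5427 W

6899.5427 W


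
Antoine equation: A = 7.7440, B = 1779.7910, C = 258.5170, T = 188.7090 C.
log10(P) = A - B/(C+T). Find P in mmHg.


C+T = 447.2260
B/(C+T) = 3.9796
log10(P) = 7.7440 - 3.9796 = 3.7644
P = 10^3.7644 = 5812.6841 mmHg

5812.6841 mmHg


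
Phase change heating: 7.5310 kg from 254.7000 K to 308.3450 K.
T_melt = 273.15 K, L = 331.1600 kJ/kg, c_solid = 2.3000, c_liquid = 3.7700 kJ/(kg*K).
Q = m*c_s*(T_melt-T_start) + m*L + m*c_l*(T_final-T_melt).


Q1 (sensible, solid) = 7.5310 * 2.3000 * 18.4500 = 319.5780 kJ
Q2 (latent) = 7.5310 * 331.1600 = 2493.9660 kJ
Q3 (sensible, liquid) = 7.5310 * 3.7700 * 35.1950 = 999.2519 kJ
Q_total = 3812.7958 kJ

3812.7958 kJ


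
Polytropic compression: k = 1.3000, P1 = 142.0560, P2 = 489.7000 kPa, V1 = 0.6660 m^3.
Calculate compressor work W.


(k-1)/k = 0.2308
(P2/P1)^exp = 1.3306
W = 4.3333 * 142.0560 * 0.6660 * (1.3306 - 1) = 135.5174 kJ

135.5174 kJ


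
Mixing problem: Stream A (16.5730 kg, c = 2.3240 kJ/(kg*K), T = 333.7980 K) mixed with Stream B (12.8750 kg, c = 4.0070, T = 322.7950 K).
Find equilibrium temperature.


num = 29509.4820
den = 90.1058
Tf = 327.4982 K

327.4982 K


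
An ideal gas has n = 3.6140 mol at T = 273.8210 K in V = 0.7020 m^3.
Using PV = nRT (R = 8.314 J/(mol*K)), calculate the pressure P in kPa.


P = nRT/V = 3.6140 * 8.314 * 273.8210 / 0.7020
= 8227.4437 / 0.7020 = 11720.0053 Pa = 11.7200 kPa

11.7200 kPa


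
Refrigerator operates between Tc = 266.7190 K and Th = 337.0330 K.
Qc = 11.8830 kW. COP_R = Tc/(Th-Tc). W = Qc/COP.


COP = 266.7190 / 70.3140 = 3.7933
W = 11.8830 / 3.7933 = 3.1327 kW

COP = 3.7933, W = 3.1327 kW


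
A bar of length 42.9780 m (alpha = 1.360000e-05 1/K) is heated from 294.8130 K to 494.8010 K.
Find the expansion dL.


dT = 199.9880 K
dL = 1.360000e-05 * 42.9780 * 199.9880 = 0.116893 m
L_final = 43.094893 m

dL = 0.116893 m


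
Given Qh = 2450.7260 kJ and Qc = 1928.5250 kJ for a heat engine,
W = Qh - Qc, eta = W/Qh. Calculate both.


W = 2450.7260 - 1928.5250 = 522.2010 kJ
eta = 522.2010 / 2450.7260 = 0.2131 = 21.3080%

W = 522.2010 kJ, eta = 21.3080%


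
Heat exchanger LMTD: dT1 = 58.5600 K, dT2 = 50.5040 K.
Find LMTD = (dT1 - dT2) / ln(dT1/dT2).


dT1/dT2 = 1.1595
ln(dT1/dT2) = 0.1480
LMTD = 8.0560 / 0.1480 = 54.4327 K

54.4327 K


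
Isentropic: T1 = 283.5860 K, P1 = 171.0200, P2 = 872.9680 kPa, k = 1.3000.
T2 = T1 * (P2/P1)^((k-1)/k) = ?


(k-1)/k = 0.2308
(P2/P1)^exp = 1.4567
T2 = 283.5860 * 1.4567 = 413.1029 K

413.1029 K


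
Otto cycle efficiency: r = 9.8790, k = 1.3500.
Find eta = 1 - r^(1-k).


r^(k-1) = 2.2292
eta = 1 - 1/2.2292 = 0.5514 = 55.1409%

55.1409%


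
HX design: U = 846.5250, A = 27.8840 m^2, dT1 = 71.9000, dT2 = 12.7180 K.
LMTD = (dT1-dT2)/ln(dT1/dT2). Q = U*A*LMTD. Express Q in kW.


LMTD = 34.1647 K
Q = 846.5250 * 27.8840 * 34.1647 = 806439.7689 W = 806.4398 kW

806.4398 kW


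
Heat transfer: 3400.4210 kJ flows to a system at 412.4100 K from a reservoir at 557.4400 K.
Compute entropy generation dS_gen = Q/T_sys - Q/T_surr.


dS_sys = 3400.4210/412.4100 = 8.2452 kJ/K
dS_surr = -3400.4210/557.4400 = -6.1001 kJ/K
dS_gen = 8.2452 - 6.1001 = 2.1452 kJ/K (irreversible)

dS_gen = 2.1452 kJ/K, irreversible


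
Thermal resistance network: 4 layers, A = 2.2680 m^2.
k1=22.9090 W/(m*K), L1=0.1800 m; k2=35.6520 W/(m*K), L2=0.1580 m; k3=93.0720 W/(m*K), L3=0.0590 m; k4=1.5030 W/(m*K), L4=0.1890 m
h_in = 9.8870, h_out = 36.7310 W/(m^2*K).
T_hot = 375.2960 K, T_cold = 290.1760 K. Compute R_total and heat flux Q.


R_conv_in = 1/(9.8870*2.2680) = 0.0446
R_1 = 0.1800/(22.9090*2.2680) = 0.0035
R_2 = 0.1580/(35.6520*2.2680) = 0.0020
R_3 = 0.0590/(93.0720*2.2680) = 0.0003
R_4 = 0.1890/(1.5030*2.2680) = 0.0554
R_conv_out = 1/(36.7310*2.2680) = 0.0120
R_total = 0.1177 K/W
Q = 85.1200 / 0.1177 = 722.9357 W

R_total = 0.1177 K/W, Q = 722.9357 W


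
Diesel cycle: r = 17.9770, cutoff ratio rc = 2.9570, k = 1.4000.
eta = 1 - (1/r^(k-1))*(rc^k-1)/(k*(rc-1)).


r^(k-1) = 3.1760
rc^k = 4.5624
eta = 0.5906 = 59.0612%

59.0612%


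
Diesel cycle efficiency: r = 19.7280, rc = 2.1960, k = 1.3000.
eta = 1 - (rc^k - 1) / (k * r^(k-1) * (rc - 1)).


r^(k-1) = 2.4464
rc^k = 2.7805
eta = 0.5319 = 53.1897%

53.1897%


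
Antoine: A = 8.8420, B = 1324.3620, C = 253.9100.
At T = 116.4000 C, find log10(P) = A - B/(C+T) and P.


C+T = 370.3100
B/(C+T) = 3.5764
log10(P) = 8.8420 - 3.5764 = 5.2656
P = 10^5.2656 = 184348.5191 mmHg

184348.5191 mmHg


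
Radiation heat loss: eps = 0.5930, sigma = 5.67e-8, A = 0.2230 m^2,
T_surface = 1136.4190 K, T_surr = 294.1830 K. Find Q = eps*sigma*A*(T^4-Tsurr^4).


T^4 = 1.6678e+12
Tsurr^4 = 7.4898e+09
Q = 0.5930 * 5.67e-8 * 0.2230 * 1.6603e+12 = 12449.2122 W

12449.2122 W


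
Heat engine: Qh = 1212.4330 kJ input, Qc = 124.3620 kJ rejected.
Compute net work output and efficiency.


W = 1212.4330 - 124.3620 = 1088.0710 kJ
eta = 1088.0710 / 1212.4330 = 0.8974 = 89.7428%

W = 1088.0710 kJ, eta = 89.7428%


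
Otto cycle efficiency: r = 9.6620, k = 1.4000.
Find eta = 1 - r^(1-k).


r^(k-1) = 2.4776
eta = 1 - 1/2.4776 = 0.5964 = 59.6380%

59.6380%


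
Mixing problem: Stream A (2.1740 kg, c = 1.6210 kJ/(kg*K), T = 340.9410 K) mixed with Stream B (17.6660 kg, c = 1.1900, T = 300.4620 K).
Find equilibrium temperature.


num = 7517.9689
den = 24.5466
Tf = 306.2734 K

306.2734 K


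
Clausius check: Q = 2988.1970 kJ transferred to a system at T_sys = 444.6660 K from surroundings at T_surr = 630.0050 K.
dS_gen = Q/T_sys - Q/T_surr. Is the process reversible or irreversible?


dS_sys = 2988.1970/444.6660 = 6.7201 kJ/K
dS_surr = -2988.1970/630.0050 = -4.7431 kJ/K
dS_gen = 6.7201 - 4.7431 = 1.9770 kJ/K (irreversible)

dS_gen = 1.9770 kJ/K, irreversible


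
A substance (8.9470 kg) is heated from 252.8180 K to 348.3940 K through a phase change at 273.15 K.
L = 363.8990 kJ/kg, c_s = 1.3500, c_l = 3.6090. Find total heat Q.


Q1 (sensible, solid) = 8.9470 * 1.3500 * 20.3320 = 245.5790 kJ
Q2 (latent) = 8.9470 * 363.8990 = 3255.8044 kJ
Q3 (sensible, liquid) = 8.9470 * 3.6090 * 75.2440 = 2429.6079 kJ
Q_total = 5930.9913 kJ

5930.9913 kJ


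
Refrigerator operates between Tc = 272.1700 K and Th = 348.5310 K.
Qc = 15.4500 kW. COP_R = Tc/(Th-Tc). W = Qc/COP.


COP = 272.1700 / 76.3610 = 3.5643
W = 15.4500 / 3.5643 = 4.3347 kW

COP = 3.5643, W = 4.3347 kW


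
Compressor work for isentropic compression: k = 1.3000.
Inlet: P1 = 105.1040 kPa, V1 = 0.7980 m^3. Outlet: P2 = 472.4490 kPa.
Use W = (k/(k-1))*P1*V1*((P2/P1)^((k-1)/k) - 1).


(k-1)/k = 0.2308
(P2/P1)^exp = 1.4146
W = 4.3333 * 105.1040 * 0.7980 * (1.4146 - 1) = 150.6834 kJ

150.6834 kJ


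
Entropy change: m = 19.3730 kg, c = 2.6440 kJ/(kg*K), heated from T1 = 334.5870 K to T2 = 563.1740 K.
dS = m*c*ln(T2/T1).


T2/T1 = 1.6832
ln(T2/T1) = 0.5207
dS = 19.3730 * 2.6440 * 0.5207 = 26.6710 kJ/K

26.6710 kJ/K


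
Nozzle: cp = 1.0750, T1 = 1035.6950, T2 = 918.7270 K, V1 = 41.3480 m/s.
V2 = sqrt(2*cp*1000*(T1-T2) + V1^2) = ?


dT = 116.9680 K
2*cp*1000*dT = 251481.2000
V1^2 = 1709.6571
V2 = sqrt(253190.8571) = 503.1807 m/s

503.1807 m/s


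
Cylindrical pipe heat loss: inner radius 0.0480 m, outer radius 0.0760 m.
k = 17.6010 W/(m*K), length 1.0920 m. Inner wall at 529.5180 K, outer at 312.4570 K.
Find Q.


dT = 217.0610 K
ln(ro/ri) = 0.4595
Q = 2*pi*17.6010*1.0920*217.0610 / 0.4595 = 57043.4230 W

57043.4230 W


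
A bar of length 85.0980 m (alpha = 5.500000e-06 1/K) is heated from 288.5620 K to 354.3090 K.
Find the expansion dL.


dT = 65.7470 K
dL = 5.500000e-06 * 85.0980 * 65.7470 = 0.030772 m
L_final = 85.128772 m

dL = 0.030772 m


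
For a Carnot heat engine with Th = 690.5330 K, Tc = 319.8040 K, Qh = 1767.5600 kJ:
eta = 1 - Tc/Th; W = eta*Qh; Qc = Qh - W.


eta = 1 - 319.8040/690.5330 = 0.5369
W = 0.5369 * 1767.5600 = 948.9565 kJ
Qc = 1767.5600 - 948.9565 = 818.6035 kJ

eta = 53.6874%, W = 948.9565 kJ, Qc = 818.6035 kJ


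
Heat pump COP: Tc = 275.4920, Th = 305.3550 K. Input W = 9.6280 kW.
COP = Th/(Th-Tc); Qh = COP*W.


COP = 305.3550 / 29.8630 = 10.2252
Qh = 10.2252 * 9.6280 = 98.4482 kW

COP = 10.2252, Qh = 98.4482 kW


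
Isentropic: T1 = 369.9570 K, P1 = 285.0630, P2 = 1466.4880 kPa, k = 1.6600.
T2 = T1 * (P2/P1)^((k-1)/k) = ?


(k-1)/k = 0.3976
(P2/P1)^exp = 1.9179
T2 = 369.9570 * 1.9179 = 709.5324 K

709.5324 K


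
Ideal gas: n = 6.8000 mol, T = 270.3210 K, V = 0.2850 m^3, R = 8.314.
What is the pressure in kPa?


P = nRT/V = 6.8000 * 8.314 * 270.3210 / 0.2850
= 15282.6518 / 0.2850 = 53623.3396 Pa = 53.6233 kPa

53.6233 kPa


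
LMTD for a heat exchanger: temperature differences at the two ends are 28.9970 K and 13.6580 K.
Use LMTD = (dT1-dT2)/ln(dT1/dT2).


dT1/dT2 = 2.1231
ln(dT1/dT2) = 0.7529
LMTD = 15.3390 / 0.7529 = 20.3741 K

20.3741 K


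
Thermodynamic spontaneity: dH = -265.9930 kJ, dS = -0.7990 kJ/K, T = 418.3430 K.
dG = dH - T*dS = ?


T*dS = 418.3430 * -0.7990 = -334.2561 kJ
dG = -265.9930 + 334.2561 = 68.2631 kJ (non-spontaneous)

dG = 68.2631 kJ, non-spontaneous


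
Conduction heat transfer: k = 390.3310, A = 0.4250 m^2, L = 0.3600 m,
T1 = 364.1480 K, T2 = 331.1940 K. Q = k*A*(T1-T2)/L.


dT = 32.9540 K
Q = 390.3310 * 0.4250 * 32.9540 / 0.3600 = 15185.4481 W

15185.4481 W


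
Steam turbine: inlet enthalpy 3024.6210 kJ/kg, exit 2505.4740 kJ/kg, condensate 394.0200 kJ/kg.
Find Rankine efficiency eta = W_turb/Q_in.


W = 519.1470 kJ/kg
Q_in = 2630.6010 kJ/kg
eta = 0.1973 = 19.7349%

eta = 19.7349%


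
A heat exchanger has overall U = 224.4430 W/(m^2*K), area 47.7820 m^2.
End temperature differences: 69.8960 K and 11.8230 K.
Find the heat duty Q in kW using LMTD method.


LMTD = 32.6811 K
Q = 224.4430 * 47.7820 * 32.6811 = 350482.7108 W = 350.4827 kW

350.4827 kW


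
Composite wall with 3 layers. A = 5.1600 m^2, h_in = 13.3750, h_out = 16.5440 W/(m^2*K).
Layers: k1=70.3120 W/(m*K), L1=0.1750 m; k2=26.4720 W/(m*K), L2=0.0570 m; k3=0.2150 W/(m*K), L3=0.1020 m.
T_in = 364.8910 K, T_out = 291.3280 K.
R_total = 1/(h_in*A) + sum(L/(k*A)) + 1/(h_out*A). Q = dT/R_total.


R_conv_in = 1/(13.3750*5.1600) = 0.0145
R_1 = 0.1750/(70.3120*5.1600) = 0.0005
R_2 = 0.0570/(26.4720*5.1600) = 0.0004
R_3 = 0.1020/(0.2150*5.1600) = 0.0919
R_conv_out = 1/(16.5440*5.1600) = 0.0117
R_total = 0.1190 K/W
Q = 73.5630 / 0.1190 = 617.9430 W

R_total = 0.1190 K/W, Q = 617.9430 W


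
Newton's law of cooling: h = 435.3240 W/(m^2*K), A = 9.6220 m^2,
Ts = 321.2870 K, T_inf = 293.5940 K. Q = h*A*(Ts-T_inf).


dT = 27.6930 K
Q = 435.3240 * 9.6220 * 27.6930 = 115997.3237 W

115997.3237 W


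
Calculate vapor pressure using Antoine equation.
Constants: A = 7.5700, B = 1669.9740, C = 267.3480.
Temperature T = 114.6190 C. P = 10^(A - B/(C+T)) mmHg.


C+T = 381.9670
B/(C+T) = 4.3720
log10(P) = 7.5700 - 4.3720 = 3.1980
P = 10^3.1980 = 1577.4755 mmHg

1577.4755 mmHg


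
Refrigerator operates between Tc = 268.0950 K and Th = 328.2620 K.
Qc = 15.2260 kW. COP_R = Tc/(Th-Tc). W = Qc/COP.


COP = 268.0950 / 60.1670 = 4.4558
W = 15.2260 / 4.4558 = 3.4171 kW

COP = 4.4558, W = 3.4171 kW


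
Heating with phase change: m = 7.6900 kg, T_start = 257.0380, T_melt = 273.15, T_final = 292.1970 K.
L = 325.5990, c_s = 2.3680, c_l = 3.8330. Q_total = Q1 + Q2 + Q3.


Q1 (sensible, solid) = 7.6900 * 2.3680 * 16.1120 = 293.3982 kJ
Q2 (latent) = 7.6900 * 325.5990 = 2503.8563 kJ
Q3 (sensible, liquid) = 7.6900 * 3.8330 * 19.0470 = 561.4250 kJ
Q_total = 3358.6795 kJ

3358.6795 kJ


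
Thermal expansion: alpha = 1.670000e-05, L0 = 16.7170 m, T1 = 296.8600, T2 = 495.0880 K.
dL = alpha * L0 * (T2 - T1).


dT = 198.2280 K
dL = 1.670000e-05 * 16.7170 * 198.2280 = 0.055340 m
L_final = 16.772340 m

dL = 0.055340 m


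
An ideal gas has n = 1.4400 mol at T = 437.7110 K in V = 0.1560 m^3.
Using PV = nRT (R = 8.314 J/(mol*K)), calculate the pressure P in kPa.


P = nRT/V = 1.4400 * 8.314 * 437.7110 / 0.1560
= 5240.3461 / 0.1560 = 33591.9623 Pa = 33.5920 kPa

33.5920 kPa


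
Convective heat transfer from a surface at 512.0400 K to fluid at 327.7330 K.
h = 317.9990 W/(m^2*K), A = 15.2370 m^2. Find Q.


dT = 184.3070 K
Q = 317.9990 * 15.2370 * 184.3070 = 893032.0631 W

893032.0631 W


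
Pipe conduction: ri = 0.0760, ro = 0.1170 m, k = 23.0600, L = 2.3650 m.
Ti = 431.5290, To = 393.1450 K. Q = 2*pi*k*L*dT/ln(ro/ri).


dT = 38.3840 K
ln(ro/ri) = 0.4314
Q = 2*pi*23.0600*2.3650*38.3840 / 0.4314 = 30485.9365 W

30485.9365 W


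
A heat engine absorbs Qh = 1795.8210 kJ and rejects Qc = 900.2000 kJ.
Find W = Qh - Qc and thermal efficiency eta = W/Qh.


W = 1795.8210 - 900.2000 = 895.6210 kJ
eta = 895.6210 / 1795.8210 = 0.4987 = 49.8725%

W = 895.6210 kJ, eta = 49.8725%


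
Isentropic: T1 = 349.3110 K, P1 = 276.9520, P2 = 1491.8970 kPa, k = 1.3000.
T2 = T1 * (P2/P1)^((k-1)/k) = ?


(k-1)/k = 0.2308
(P2/P1)^exp = 1.4749
T2 = 349.3110 * 1.4749 = 515.2070 K

515.2070 K


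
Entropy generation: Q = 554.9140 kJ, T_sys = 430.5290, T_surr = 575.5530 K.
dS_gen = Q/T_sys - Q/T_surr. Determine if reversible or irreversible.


dS_sys = 554.9140/430.5290 = 1.2889 kJ/K
dS_surr = -554.9140/575.5530 = -0.9641 kJ/K
dS_gen = 1.2889 - 0.9641 = 0.3248 kJ/K (irreversible)

dS_gen = 0.3248 kJ/K, irreversible


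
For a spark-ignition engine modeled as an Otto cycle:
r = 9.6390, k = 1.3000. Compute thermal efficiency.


r^(k-1) = 1.9734
eta = 1 - 1/1.9734 = 0.4933 = 49.3254%

49.3254%


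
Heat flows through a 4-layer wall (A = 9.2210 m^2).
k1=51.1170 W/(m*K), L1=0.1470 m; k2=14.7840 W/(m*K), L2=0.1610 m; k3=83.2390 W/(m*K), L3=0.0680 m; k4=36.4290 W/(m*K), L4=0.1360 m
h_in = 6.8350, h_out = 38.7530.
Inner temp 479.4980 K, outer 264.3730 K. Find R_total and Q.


R_conv_in = 1/(6.8350*9.2210) = 0.0159
R_1 = 0.1470/(51.1170*9.2210) = 0.0003
R_2 = 0.1610/(14.7840*9.2210) = 0.0012
R_3 = 0.0680/(83.2390*9.2210) = 8.8594e-05
R_4 = 0.1360/(36.4290*9.2210) = 0.0004
R_conv_out = 1/(38.7530*9.2210) = 0.0028
R_total = 0.0207 K/W
Q = 215.1250 / 0.0207 = 10416.9805 W

R_total = 0.0207 K/W, Q = 10416.9805 W


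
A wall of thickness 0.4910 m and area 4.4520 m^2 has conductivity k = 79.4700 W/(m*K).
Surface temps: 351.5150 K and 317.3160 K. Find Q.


dT = 34.1990 K
Q = 79.4700 * 4.4520 * 34.1990 / 0.4910 = 24642.8131 W

24642.8131 W


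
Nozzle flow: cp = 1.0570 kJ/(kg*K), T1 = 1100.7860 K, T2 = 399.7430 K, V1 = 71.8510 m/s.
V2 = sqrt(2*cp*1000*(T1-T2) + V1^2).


dT = 701.0430 K
2*cp*1000*dT = 1482004.9020
V1^2 = 5162.5662
V2 = sqrt(1487167.4682) = 1219.4948 m/s

1219.4948 m/s


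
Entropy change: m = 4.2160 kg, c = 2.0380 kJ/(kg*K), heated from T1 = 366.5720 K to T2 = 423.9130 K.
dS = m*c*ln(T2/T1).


T2/T1 = 1.1564
ln(T2/T1) = 0.1453
dS = 4.2160 * 2.0380 * 0.1453 = 1.2487 kJ/K

1.2487 kJ/K


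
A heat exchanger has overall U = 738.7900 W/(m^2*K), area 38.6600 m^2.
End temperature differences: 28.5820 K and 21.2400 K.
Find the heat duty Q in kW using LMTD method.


LMTD = 24.7296 K
Q = 738.7900 * 38.6600 * 24.7296 = 706318.0013 W = 706.3180 kW

706.3180 kW


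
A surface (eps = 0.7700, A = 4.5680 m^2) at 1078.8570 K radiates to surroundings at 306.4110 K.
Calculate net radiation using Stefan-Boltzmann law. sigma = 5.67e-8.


T^4 = 1.3547e+12
Tsurr^4 = 8.8149e+09
Q = 0.7700 * 5.67e-8 * 4.5680 * 1.3459e+12 = 268423.3857 W

268423.3857 W


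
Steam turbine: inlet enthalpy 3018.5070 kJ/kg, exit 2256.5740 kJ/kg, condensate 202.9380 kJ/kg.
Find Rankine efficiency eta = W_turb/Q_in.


W = 761.9330 kJ/kg
Q_in = 2815.5690 kJ/kg
eta = 0.2706 = 27.0614%

eta = 27.0614%


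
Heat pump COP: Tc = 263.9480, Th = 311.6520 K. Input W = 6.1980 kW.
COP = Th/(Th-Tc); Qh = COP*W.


COP = 311.6520 / 47.7040 = 6.5330
Qh = 6.5330 * 6.1980 = 40.4918 kW

COP = 6.5330, Qh = 40.4918 kW


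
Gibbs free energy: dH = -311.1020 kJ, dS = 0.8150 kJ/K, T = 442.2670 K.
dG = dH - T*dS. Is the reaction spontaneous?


T*dS = 442.2670 * 0.8150 = 360.4476 kJ
dG = -311.1020 - 360.4476 = -671.5496 kJ (spontaneous)

dG = -671.5496 kJ, spontaneous


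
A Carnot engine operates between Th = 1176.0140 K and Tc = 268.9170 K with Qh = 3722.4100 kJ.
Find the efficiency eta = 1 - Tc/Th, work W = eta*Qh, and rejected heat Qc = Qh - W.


eta = 1 - 268.9170/1176.0140 = 0.7713
W = 0.7713 * 3722.4100 = 2871.2132 kJ
Qc = 3722.4100 - 2871.2132 = 851.1968 kJ

eta = 77.1332%, W = 2871.2132 kJ, Qc = 851.1968 kJ


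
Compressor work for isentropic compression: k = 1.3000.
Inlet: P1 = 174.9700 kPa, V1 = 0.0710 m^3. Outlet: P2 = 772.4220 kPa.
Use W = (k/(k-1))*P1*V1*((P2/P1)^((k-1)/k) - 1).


(k-1)/k = 0.2308
(P2/P1)^exp = 1.4087
W = 4.3333 * 174.9700 * 0.0710 * (1.4087 - 1) = 22.0018 kJ

22.0018 kJ


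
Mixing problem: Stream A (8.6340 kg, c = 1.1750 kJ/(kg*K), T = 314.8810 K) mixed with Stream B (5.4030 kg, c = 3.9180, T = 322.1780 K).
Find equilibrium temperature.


num = 10014.6233
den = 31.3139
Tf = 319.8139 K

319.8139 K


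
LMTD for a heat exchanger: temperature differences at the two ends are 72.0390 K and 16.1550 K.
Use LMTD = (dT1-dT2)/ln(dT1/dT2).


dT1/dT2 = 4.4592
ln(dT1/dT2) = 1.4950
LMTD = 55.8840 / 1.4950 = 37.3812 K

37.3812 K


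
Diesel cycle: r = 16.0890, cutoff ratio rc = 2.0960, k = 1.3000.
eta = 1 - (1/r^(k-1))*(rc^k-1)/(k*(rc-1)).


r^(k-1) = 2.3012
rc^k = 2.6170
eta = 0.5068 = 50.6820%

50.6820%


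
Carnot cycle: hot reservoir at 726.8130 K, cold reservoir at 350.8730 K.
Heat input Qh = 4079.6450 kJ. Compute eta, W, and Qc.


eta = 1 - 350.8730/726.8130 = 0.5172
W = 0.5172 * 4079.6450 = 2110.1738 kJ
Qc = 4079.6450 - 2110.1738 = 1969.4712 kJ

eta = 51.7244%, W = 2110.1738 kJ, Qc = 1969.4712 kJ


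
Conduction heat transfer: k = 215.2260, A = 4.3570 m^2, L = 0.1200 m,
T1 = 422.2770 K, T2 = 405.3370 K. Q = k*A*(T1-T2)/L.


dT = 16.9400 K
Q = 215.2260 * 4.3570 * 16.9400 / 0.1200 = 132377.5851 W

132377.5851 W


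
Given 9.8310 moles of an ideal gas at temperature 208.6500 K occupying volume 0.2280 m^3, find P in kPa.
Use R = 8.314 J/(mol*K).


P = nRT/V = 9.8310 * 8.314 * 208.6500 / 0.2280
= 17053.9940 / 0.2280 = 74798.2192 Pa = 74.7982 kPa

74.7982 kPa


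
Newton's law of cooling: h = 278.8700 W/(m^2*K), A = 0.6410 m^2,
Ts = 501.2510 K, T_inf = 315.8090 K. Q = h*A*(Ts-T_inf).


dT = 185.4420 K
Q = 278.8700 * 0.6410 * 185.4420 = 33148.8090 W

33148.8090 W


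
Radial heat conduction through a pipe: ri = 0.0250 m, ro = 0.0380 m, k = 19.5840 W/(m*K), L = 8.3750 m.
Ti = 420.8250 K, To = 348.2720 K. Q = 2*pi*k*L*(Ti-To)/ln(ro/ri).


dT = 72.5530 K
ln(ro/ri) = 0.4187
Q = 2*pi*19.5840*8.3750*72.5530 / 0.4187 = 178569.7040 W

178569.7040 W


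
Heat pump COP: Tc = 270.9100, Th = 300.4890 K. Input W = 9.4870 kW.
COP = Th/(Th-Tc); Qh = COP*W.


COP = 300.4890 / 29.5790 = 10.1589
Qh = 10.1589 * 9.4870 = 96.3771 kW

COP = 10.1589, Qh = 96.3771 kW


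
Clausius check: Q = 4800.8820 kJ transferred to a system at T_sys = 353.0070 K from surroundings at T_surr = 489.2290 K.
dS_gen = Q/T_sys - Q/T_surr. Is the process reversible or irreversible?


dS_sys = 4800.8820/353.0070 = 13.6000 kJ/K
dS_surr = -4800.8820/489.2290 = -9.8132 kJ/K
dS_gen = 13.6000 - 9.8132 = 3.7868 kJ/K (irreversible)

dS_gen = 3.7868 kJ/K, irreversible


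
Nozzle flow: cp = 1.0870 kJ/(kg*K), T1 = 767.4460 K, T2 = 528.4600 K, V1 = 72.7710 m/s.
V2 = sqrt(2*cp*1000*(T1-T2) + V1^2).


dT = 238.9860 K
2*cp*1000*dT = 519555.5640
V1^2 = 5295.6184
V2 = sqrt(524851.1824) = 724.4661 m/s

724.4661 m/s


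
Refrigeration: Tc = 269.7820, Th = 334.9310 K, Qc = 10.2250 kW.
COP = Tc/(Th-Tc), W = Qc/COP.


COP = 269.7820 / 65.1490 = 4.1410
W = 10.2250 / 4.1410 = 2.4692 kW

COP = 4.1410, W = 2.4692 kW


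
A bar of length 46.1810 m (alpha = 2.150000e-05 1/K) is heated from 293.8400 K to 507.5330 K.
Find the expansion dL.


dT = 213.6930 K
dL = 2.150000e-05 * 46.1810 * 213.6930 = 0.212174 m
L_final = 46.393174 m

dL = 0.212174 m


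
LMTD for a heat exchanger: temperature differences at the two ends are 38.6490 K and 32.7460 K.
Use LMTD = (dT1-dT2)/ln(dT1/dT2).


dT1/dT2 = 1.1803
ln(dT1/dT2) = 0.1657
LMTD = 5.9030 / 0.1657 = 35.6160 K

35.6160 K


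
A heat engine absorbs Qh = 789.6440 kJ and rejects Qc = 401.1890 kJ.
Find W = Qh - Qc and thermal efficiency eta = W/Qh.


W = 789.6440 - 401.1890 = 388.4550 kJ
eta = 388.4550 / 789.6440 = 0.4919 = 49.1937%

W = 388.4550 kJ, eta = 49.1937%


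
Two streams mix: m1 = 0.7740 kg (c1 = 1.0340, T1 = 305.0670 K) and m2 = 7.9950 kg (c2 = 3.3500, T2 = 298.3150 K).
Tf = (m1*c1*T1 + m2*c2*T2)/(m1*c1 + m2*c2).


num = 8233.9952
den = 27.5836
Tf = 298.5109 K

298.5109 K


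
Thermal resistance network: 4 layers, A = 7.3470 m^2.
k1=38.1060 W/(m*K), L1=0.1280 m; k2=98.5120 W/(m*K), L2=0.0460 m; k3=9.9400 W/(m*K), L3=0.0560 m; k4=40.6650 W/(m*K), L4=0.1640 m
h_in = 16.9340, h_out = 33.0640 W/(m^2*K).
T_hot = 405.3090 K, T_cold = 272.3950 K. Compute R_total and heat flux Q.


R_conv_in = 1/(16.9340*7.3470) = 0.0080
R_1 = 0.1280/(38.1060*7.3470) = 0.0005
R_2 = 0.0460/(98.5120*7.3470) = 6.3556e-05
R_3 = 0.0560/(9.9400*7.3470) = 0.0008
R_4 = 0.1640/(40.6650*7.3470) = 0.0005
R_conv_out = 1/(33.0640*7.3470) = 0.0041
R_total = 0.0140 K/W
Q = 132.9140 / 0.0140 = 9500.1449 W

R_total = 0.0140 K/W, Q = 9500.1449 W


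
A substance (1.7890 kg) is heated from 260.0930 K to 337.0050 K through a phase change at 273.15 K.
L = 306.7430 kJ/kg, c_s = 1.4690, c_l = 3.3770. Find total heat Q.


Q1 (sensible, solid) = 1.7890 * 1.4690 * 13.0570 = 34.3143 kJ
Q2 (latent) = 1.7890 * 306.7430 = 548.7632 kJ
Q3 (sensible, liquid) = 1.7890 * 3.3770 * 63.8550 = 385.7770 kJ
Q_total = 968.8545 kJ

968.8545 kJ


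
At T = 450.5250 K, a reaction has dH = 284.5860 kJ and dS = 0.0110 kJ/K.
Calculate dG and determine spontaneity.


T*dS = 450.5250 * 0.0110 = 4.9558 kJ
dG = 284.5860 - 4.9558 = 279.6302 kJ (non-spontaneous)

dG = 279.6302 kJ, non-spontaneous


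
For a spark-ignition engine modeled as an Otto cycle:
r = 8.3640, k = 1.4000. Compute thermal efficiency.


r^(k-1) = 2.3387
eta = 1 - 1/2.3387 = 0.5724 = 57.2403%

57.2403%


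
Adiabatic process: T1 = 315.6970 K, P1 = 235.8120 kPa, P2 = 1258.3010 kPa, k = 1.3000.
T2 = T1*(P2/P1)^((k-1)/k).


(k-1)/k = 0.2308
(P2/P1)^exp = 1.4717
T2 = 315.6970 * 1.4717 = 464.6117 K

464.6117 K


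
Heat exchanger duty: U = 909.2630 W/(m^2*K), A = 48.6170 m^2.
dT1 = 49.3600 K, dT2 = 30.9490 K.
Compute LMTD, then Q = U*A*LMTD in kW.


LMTD = 39.4409 K
Q = 909.2630 * 48.6170 * 39.4409 = 1743510.2037 W = 1743.5102 kW

1743.5102 kW


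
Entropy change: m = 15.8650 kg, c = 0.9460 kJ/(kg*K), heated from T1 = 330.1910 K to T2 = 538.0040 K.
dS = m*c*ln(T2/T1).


T2/T1 = 1.6294
ln(T2/T1) = 0.4882
dS = 15.8650 * 0.9460 * 0.4882 = 7.3270 kJ/K

7.3270 kJ/K


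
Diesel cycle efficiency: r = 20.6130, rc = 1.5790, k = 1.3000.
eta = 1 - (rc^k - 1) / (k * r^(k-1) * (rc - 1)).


r^(k-1) = 2.4788
rc^k = 1.8109
eta = 0.5654 = 56.5382%

56.5382%


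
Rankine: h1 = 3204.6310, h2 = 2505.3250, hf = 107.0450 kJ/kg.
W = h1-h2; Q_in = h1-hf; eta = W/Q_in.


W = 699.3060 kJ/kg
Q_in = 3097.5860 kJ/kg
eta = 0.2258 = 22.5758%

eta = 22.5758%


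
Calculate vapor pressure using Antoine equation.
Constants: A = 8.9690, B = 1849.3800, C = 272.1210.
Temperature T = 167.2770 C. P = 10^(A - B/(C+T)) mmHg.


C+T = 439.3980
B/(C+T) = 4.2089
log10(P) = 8.9690 - 4.2089 = 4.7601
P = 10^4.7601 = 57557.9215 mmHg

57557.9215 mmHg


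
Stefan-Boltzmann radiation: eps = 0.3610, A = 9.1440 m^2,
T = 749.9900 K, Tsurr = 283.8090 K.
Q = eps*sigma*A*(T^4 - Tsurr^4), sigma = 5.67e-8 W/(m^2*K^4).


T^4 = 3.1639e+11
Tsurr^4 = 6.4879e+09
Q = 0.3610 * 5.67e-8 * 9.1440 * 3.0990e+11 = 58002.9539 W

58002.9539 W


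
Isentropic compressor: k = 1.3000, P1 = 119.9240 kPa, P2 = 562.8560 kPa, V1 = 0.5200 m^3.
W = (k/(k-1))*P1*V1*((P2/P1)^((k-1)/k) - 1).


(k-1)/k = 0.2308
(P2/P1)^exp = 1.4288
W = 4.3333 * 119.9240 * 0.5200 * (1.4288 - 1) = 115.8635 kJ

115.8635 kJ


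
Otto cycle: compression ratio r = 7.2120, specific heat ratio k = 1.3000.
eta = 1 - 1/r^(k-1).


r^(k-1) = 1.8089
eta = 1 - 1/1.8089 = 0.4472 = 44.7181%

44.7181%


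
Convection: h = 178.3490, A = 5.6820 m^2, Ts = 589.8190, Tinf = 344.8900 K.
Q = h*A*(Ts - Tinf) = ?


dT = 244.9290 K
Q = 178.3490 * 5.6820 * 244.9290 = 248205.9095 W

248205.9095 W


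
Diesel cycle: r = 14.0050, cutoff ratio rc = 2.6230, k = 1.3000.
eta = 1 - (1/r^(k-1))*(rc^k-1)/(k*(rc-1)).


r^(k-1) = 2.2074
rc^k = 3.5030
eta = 0.4626 = 46.2584%

46.2584%


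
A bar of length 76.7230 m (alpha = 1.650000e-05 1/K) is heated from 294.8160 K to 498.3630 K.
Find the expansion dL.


dT = 203.5470 K
dL = 1.650000e-05 * 76.7230 * 203.5470 = 0.257676 m
L_final = 76.980676 m

dL = 0.257676 m


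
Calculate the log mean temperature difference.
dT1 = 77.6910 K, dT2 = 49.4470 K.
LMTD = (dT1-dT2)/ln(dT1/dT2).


dT1/dT2 = 1.5712
ln(dT1/dT2) = 0.4518
LMTD = 28.2440 / 0.4518 = 62.5091 K

62.5091 K


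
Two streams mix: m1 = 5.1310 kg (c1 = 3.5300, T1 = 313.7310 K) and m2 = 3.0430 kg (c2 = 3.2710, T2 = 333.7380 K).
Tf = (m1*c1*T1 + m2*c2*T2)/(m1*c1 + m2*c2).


num = 9004.3430
den = 28.0661
Tf = 320.8265 K

320.8265 K


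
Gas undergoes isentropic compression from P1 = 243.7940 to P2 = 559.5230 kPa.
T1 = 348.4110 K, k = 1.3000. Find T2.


(k-1)/k = 0.2308
(P2/P1)^exp = 1.2113
T2 = 348.4110 * 1.2113 = 422.0387 K

422.0387 K


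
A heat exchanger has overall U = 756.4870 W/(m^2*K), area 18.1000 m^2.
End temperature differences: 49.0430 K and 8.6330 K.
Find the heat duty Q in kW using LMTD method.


LMTD = 23.2628 K
Q = 756.4870 * 18.1000 * 23.2628 = 318524.4140 W = 318.5244 kW

318.5244 kW


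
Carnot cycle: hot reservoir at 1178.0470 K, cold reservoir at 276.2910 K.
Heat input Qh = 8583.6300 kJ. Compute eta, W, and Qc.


eta = 1 - 276.2910/1178.0470 = 0.7655
W = 0.7655 * 8583.6300 = 6570.4848 kJ
Qc = 8583.6300 - 6570.4848 = 2013.1452 kJ

eta = 76.5467%, W = 6570.4848 kJ, Qc = 2013.1452 kJ


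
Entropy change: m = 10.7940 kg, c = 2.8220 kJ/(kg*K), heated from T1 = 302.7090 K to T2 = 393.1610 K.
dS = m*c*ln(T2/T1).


T2/T1 = 1.2988
ln(T2/T1) = 0.2614
dS = 10.7940 * 2.8220 * 0.2614 = 7.9639 kJ/K

7.9639 kJ/K


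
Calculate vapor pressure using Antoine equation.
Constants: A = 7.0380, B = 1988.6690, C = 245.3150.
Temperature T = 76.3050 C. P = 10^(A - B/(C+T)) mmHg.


C+T = 321.6200
B/(C+T) = 6.1833
log10(P) = 7.0380 - 6.1833 = 0.8547
P = 10^0.8547 = 7.1567 mmHg

7.1567 mmHg


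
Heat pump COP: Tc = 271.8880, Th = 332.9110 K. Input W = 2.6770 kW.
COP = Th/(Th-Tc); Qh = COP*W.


COP = 332.9110 / 61.0230 = 5.4555
Qh = 5.4555 * 2.6770 = 14.6044 kW

COP = 5.4555, Qh = 14.6044 kW


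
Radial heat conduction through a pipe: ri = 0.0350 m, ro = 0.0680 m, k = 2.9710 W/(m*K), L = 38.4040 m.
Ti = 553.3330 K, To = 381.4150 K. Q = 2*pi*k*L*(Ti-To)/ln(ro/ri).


dT = 171.9180 K
ln(ro/ri) = 0.6642
Q = 2*pi*2.9710*38.4040*171.9180 / 0.6642 = 185570.0344 W

185570.0344 W


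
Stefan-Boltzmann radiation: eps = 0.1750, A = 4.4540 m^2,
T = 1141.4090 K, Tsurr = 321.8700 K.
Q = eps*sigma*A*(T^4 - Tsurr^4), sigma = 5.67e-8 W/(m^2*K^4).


T^4 = 1.6973e+12
Tsurr^4 = 1.0733e+10
Q = 0.1750 * 5.67e-8 * 4.4540 * 1.6866e+12 = 74538.6485 W

74538.6485 W


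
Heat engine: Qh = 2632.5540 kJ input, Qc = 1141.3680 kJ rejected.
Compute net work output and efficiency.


W = 2632.5540 - 1141.3680 = 1491.1860 kJ
eta = 1491.1860 / 2632.5540 = 0.5664 = 56.6441%

W = 1491.1860 kJ, eta = 56.6441%


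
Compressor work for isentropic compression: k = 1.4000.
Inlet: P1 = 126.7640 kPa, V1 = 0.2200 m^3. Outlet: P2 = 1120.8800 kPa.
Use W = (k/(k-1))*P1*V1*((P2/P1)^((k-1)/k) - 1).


(k-1)/k = 0.2857
(P2/P1)^exp = 1.8640
W = 3.5000 * 126.7640 * 0.2200 * (1.8640 - 1) = 84.3339 kJ

84.3339 kJ


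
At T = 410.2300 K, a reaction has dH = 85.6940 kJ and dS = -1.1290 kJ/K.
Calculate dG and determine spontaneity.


T*dS = 410.2300 * -1.1290 = -463.1497 kJ
dG = 85.6940 + 463.1497 = 548.8437 kJ (non-spontaneous)

dG = 548.8437 kJ, non-spontaneous


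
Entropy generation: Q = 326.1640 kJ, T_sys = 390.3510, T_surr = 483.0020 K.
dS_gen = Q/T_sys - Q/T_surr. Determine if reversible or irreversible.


dS_sys = 326.1640/390.3510 = 0.8356 kJ/K
dS_surr = -326.1640/483.0020 = -0.6753 kJ/K
dS_gen = 0.8356 - 0.6753 = 0.1603 kJ/K (irreversible)

dS_gen = 0.1603 kJ/K, irreversible


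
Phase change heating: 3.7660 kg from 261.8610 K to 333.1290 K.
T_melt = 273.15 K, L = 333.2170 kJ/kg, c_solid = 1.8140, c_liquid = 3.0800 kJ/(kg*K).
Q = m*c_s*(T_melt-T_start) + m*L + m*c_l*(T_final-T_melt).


Q1 (sensible, solid) = 3.7660 * 1.8140 * 11.2890 = 77.1211 kJ
Q2 (latent) = 3.7660 * 333.2170 = 1254.8952 kJ
Q3 (sensible, liquid) = 3.7660 * 3.0800 * 59.9790 = 695.7132 kJ
Q_total = 2027.7295 kJ

2027.7295 kJ


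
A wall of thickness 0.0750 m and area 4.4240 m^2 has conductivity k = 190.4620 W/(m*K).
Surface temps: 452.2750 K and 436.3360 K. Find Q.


dT = 15.9390 K
Q = 190.4620 * 4.4240 * 15.9390 / 0.0750 = 179070.1783 W

179070.1783 W


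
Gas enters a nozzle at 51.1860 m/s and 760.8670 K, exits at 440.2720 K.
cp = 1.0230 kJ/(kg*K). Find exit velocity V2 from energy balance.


dT = 320.5950 K
2*cp*1000*dT = 655937.3700
V1^2 = 2620.0066
V2 = sqrt(658557.3766) = 811.5155 m/s

811.5155 m/s


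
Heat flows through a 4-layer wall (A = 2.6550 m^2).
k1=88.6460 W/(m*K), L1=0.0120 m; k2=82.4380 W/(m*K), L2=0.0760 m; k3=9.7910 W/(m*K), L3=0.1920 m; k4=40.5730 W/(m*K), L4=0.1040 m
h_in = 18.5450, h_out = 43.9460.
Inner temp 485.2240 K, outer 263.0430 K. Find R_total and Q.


R_conv_in = 1/(18.5450*2.6550) = 0.0203
R_1 = 0.0120/(88.6460*2.6550) = 5.0987e-05
R_2 = 0.0760/(82.4380*2.6550) = 0.0003
R_3 = 0.1920/(9.7910*2.6550) = 0.0074
R_4 = 0.1040/(40.5730*2.6550) = 0.0010
R_conv_out = 1/(43.9460*2.6550) = 0.0086
R_total = 0.0376 K/W
Q = 222.1810 / 0.0376 = 5904.3085 W

R_total = 0.0376 K/W, Q = 5904.3085 W


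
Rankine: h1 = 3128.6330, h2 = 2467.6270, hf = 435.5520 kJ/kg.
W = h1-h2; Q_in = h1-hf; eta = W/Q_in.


W = 661.0060 kJ/kg
Q_in = 2693.0810 kJ/kg
eta = 0.2454 = 24.5446%

eta = 24.5446%


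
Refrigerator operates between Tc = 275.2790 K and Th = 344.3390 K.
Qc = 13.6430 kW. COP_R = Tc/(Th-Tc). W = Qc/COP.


COP = 275.2790 / 69.0600 = 3.9861
W = 13.6430 / 3.9861 = 3.4227 kW

COP = 3.9861, W = 3.4227 kW


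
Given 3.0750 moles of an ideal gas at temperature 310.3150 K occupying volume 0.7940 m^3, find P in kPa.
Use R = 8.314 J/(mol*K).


P = nRT/V = 3.0750 * 8.314 * 310.3150 / 0.7940
= 7933.3736 / 0.7940 = 9991.6545 Pa = 9.9917 kPa

9.9917 kPa


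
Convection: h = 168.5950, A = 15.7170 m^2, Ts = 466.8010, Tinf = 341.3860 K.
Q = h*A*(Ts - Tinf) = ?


dT = 125.4150 K
Q = 168.5950 * 15.7170 * 125.4150 = 332325.6220 W

332325.6220 W


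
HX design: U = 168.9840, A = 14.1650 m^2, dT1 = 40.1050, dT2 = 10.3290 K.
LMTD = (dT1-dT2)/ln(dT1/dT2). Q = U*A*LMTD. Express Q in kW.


LMTD = 21.9499 K
Q = 168.9840 * 14.1650 * 21.9499 = 52540.4928 W = 52.5405 kW

52.5405 kW


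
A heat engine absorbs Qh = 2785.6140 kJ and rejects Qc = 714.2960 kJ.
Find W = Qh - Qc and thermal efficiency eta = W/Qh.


W = 2785.6140 - 714.2960 = 2071.3180 kJ
eta = 2071.3180 / 2785.6140 = 0.7436 = 74.3577%

W = 2071.3180 kJ, eta = 74.3577%


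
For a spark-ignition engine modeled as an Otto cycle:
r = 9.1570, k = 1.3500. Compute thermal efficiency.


r^(k-1) = 2.1708
eta = 1 - 1/2.1708 = 0.5393 = 53.9334%

53.9334%


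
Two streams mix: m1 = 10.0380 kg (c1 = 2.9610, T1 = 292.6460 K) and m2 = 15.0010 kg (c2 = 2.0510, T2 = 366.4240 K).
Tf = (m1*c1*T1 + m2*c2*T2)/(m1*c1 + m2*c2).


num = 19971.9619
den = 60.4896
Tf = 330.1720 K

330.1720 K


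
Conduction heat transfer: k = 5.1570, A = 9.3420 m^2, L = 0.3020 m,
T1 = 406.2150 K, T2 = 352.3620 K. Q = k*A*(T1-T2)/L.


dT = 53.8530 K
Q = 5.1570 * 9.3420 * 53.8530 / 0.3020 = 8590.9255 W

8590.9255 W


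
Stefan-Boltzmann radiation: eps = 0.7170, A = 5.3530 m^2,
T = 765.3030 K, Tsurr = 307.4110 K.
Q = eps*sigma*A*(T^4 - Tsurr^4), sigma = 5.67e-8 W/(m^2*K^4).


T^4 = 3.4303e+11
Tsurr^4 = 8.9305e+09
Q = 0.7170 * 5.67e-8 * 5.3530 * 3.3410e+11 = 72707.1022 W

72707.1022 W


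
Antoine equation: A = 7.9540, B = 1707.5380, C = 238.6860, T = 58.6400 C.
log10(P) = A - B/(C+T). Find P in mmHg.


C+T = 297.3260
B/(C+T) = 5.7430
log10(P) = 7.9540 - 5.7430 = 2.2110
P = 10^2.2110 = 162.5614 mmHg

162.5614 mmHg


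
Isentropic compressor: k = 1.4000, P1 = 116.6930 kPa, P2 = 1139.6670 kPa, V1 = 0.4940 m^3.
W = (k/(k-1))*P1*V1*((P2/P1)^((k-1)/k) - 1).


(k-1)/k = 0.2857
(P2/P1)^exp = 1.9177
W = 3.5000 * 116.6930 * 0.4940 * (1.9177 - 1) = 185.1574 kJ

185.1574 kJ


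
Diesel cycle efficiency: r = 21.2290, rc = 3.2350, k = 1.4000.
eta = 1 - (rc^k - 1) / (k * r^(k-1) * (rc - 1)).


r^(k-1) = 3.3945
rc^k = 5.1740
eta = 0.6070 = 60.7019%

60.7019%


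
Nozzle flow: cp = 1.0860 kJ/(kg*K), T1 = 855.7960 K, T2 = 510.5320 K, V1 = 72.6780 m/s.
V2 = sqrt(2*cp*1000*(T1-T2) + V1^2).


dT = 345.2640 K
2*cp*1000*dT = 749913.4080
V1^2 = 5282.0917
V2 = sqrt(755195.4997) = 869.0198 m/s

869.0198 m/s


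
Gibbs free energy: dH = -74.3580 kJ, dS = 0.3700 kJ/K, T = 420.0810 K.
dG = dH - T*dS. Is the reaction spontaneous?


T*dS = 420.0810 * 0.3700 = 155.4300 kJ
dG = -74.3580 - 155.4300 = -229.7880 kJ (spontaneous)

dG = -229.7880 kJ, spontaneous


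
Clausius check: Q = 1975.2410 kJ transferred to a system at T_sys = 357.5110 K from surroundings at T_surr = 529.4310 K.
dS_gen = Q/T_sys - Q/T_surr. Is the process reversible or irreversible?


dS_sys = 1975.2410/357.5110 = 5.5250 kJ/K
dS_surr = -1975.2410/529.4310 = -3.7309 kJ/K
dS_gen = 5.5250 - 3.7309 = 1.7941 kJ/K (irreversible)

dS_gen = 1.7941 kJ/K, irreversible


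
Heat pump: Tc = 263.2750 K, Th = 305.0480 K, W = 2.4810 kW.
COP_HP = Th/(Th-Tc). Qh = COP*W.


COP = 305.0480 / 41.7730 = 7.3025
Qh = 7.3025 * 2.4810 = 18.1175 kW

COP = 7.3025, Qh = 18.1175 kW


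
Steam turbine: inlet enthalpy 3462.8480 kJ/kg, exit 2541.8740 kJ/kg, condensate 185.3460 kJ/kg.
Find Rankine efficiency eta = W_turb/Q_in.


W = 920.9740 kJ/kg
Q_in = 3277.5020 kJ/kg
eta = 0.2810 = 28.0999%

eta = 28.0999%


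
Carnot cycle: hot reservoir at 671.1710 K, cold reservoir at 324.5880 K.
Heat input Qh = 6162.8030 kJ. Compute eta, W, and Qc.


eta = 1 - 324.5880/671.1710 = 0.5164
W = 0.5164 * 6162.8030 = 3182.3824 kJ
Qc = 6162.8030 - 3182.3824 = 2980.4206 kJ

eta = 51.6386%, W = 3182.3824 kJ, Qc = 2980.4206 kJ


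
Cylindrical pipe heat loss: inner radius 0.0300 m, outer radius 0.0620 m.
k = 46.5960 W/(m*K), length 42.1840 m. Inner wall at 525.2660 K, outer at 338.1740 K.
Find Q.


dT = 187.0920 K
ln(ro/ri) = 0.7259
Q = 2*pi*46.5960*42.1840*187.0920 / 0.7259 = 3182970.0084 W

3182970.0084 W


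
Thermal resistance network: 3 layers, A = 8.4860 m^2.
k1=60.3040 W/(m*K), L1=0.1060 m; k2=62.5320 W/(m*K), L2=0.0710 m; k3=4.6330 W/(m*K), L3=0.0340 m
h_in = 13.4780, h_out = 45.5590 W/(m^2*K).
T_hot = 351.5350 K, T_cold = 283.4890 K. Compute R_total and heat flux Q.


R_conv_in = 1/(13.4780*8.4860) = 0.0087
R_1 = 0.1060/(60.3040*8.4860) = 0.0002
R_2 = 0.0710/(62.5320*8.4860) = 0.0001
R_3 = 0.0340/(4.6330*8.4860) = 0.0009
R_conv_out = 1/(45.5590*8.4860) = 0.0026
R_total = 0.0125 K/W
Q = 68.0460 / 0.0125 = 5428.2572 W

R_total = 0.0125 K/W, Q = 5428.2572 W


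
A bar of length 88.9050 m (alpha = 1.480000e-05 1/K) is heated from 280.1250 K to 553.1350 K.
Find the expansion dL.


dT = 273.0100 K
dL = 1.480000e-05 * 88.9050 * 273.0100 = 0.359225 m
L_final = 89.264225 m

dL = 0.359225 m


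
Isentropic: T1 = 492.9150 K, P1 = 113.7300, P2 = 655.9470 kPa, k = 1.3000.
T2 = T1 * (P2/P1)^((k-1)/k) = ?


(k-1)/k = 0.2308
(P2/P1)^exp = 1.4984
T2 = 492.9150 * 1.4984 = 738.5603 K

738.5603 K


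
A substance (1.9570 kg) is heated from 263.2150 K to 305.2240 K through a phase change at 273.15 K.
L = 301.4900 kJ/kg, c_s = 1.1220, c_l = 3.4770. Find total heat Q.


Q1 (sensible, solid) = 1.9570 * 1.1220 * 9.9350 = 21.8148 kJ
Q2 (latent) = 1.9570 * 301.4900 = 590.0159 kJ
Q3 (sensible, liquid) = 1.9570 * 3.4770 * 32.0740 = 218.2472 kJ
Q_total = 830.0779 kJ

830.0779 kJ


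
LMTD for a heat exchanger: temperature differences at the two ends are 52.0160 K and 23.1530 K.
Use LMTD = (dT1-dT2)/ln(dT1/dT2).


dT1/dT2 = 2.2466
ln(dT1/dT2) = 0.8094
LMTD = 28.8630 / 0.8094 = 35.6586 K

35.6586 K


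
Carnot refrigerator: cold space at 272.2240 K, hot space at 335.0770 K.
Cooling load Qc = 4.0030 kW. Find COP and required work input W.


COP = 272.2240 / 62.8530 = 4.3311
W = 4.0030 / 4.3311 = 0.9242 kW

COP = 4.3311, W = 0.9242 kW


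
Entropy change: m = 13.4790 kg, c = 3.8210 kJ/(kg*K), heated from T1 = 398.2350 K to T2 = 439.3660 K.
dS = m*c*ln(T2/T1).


T2/T1 = 1.1033
ln(T2/T1) = 0.0983
dS = 13.4790 * 3.8210 * 0.0983 = 5.0623 kJ/K

5.0623 kJ/K


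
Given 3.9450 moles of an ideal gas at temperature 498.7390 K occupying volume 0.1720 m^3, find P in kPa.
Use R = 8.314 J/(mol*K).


P = nRT/V = 3.9450 * 8.314 * 498.7390 / 0.1720
= 16358.0058 / 0.1720 = 95104.6849 Pa = 95.1047 kPa

95.1047 kPa


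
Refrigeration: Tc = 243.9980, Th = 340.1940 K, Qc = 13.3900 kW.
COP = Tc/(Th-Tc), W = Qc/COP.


COP = 243.9980 / 96.1960 = 2.5365
W = 13.3900 / 2.5365 = 5.2790 kW

COP = 2.5365, W = 5.2790 kW


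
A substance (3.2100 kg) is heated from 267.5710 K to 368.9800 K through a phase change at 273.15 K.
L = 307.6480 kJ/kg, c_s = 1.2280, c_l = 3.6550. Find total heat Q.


Q1 (sensible, solid) = 3.2100 * 1.2280 * 5.5790 = 21.9917 kJ
Q2 (latent) = 3.2100 * 307.6480 = 987.5501 kJ
Q3 (sensible, liquid) = 3.2100 * 3.6550 * 95.8300 = 1124.3303 kJ
Q_total = 2133.8721 kJ

2133.8721 kJ


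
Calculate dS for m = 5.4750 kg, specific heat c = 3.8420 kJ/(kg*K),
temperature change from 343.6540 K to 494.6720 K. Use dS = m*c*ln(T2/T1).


T2/T1 = 1.4394
ln(T2/T1) = 0.3643
dS = 5.4750 * 3.8420 * 0.3643 = 7.6622 kJ/K

7.6622 kJ/K


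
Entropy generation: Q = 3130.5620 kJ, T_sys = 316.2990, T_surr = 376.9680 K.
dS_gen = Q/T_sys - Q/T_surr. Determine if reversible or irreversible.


dS_sys = 3130.5620/316.2990 = 9.8975 kJ/K
dS_surr = -3130.5620/376.9680 = -8.3046 kJ/K
dS_gen = 9.8975 - 8.3046 = 1.5929 kJ/K (irreversible)

dS_gen = 1.5929 kJ/K, irreversible


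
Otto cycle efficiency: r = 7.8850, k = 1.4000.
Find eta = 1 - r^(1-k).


r^(k-1) = 2.2841
eta = 1 - 1/2.2841 = 0.5622 = 56.2196%

56.2196%


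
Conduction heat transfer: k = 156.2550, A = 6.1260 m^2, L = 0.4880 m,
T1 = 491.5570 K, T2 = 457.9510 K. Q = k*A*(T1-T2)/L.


dT = 33.6060 K
Q = 156.2550 * 6.1260 * 33.6060 / 0.4880 = 65918.5911 W

65918.5911 W
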